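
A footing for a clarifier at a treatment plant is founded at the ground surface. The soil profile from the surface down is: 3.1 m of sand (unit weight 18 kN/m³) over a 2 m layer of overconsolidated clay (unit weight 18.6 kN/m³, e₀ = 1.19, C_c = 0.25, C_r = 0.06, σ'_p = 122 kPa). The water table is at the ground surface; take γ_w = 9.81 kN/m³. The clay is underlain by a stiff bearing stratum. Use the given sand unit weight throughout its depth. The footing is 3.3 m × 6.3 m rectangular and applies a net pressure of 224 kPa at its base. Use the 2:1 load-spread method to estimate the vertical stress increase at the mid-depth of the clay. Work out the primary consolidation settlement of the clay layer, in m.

Mid-depth of clay below the ground surface: z = 3.1 + 2/2 = 4.1 m.
Total vertical stress at mid-clay: σ_v = 18×3.1 + 18.6×1 = 74.4 kPa.
Pore pressure: u = 9.81×(4.1 − 0) = 40.221 kPa.
Initial effective stress: σ'_0 = σ_v − u = 74.4 − 40.221 = 34.179 kPa.
Stress increase at mid-clay by the 2:1 spreading method:
Δσ = qBL/((B+z)(L+z)) = 224×3.3×6.3/((3.3+4.1)(6.3+4.1)) = 60.511 kPa
Final effective stress: σ'_f = 34.179 + 60.511 = 94.69 kPa.
σ'_f = 94.69 ≤ σ'_p = 122 kPa, so the clay remains overconsolidated and only the recompression index applies:
S_c = C_r·H/(1+e₀)·log₁₀(σ'_f/σ'_0) = 0.06×2/2.19×log₁₀(94.69/34.179)
    = 0.054794 × 0.44254 = 0.02425 m

S_c ≈ 0.0242 m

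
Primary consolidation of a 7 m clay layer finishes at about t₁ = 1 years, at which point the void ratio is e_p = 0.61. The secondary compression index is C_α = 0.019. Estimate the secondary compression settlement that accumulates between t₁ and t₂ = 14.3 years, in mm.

Secondary compression: S_s = C_α·H/(1+e_p)·log₁₀(t₂/t₁)
S_s = 0.019×7/(1+0.61)×log₁₀(14.3/1)
    = 0.08261 × 1.155 = 0.09544 m

S_s ≈ 95.4 mm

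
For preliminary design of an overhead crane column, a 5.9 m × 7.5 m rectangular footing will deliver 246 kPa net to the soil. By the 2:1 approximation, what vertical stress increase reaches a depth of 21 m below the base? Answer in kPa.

Δσ_z ≈ 14.2 kPa

By the 2:1 method the load spreads at 1 horizontal : 2 vertical, so at depth z the loaded area has grown by z in each plan dimension:
Δσ = qBL/((B+z)(L+z)) = 246×5.9×7.5/((5.9+21)(7.5+21)) = 14.199 kPa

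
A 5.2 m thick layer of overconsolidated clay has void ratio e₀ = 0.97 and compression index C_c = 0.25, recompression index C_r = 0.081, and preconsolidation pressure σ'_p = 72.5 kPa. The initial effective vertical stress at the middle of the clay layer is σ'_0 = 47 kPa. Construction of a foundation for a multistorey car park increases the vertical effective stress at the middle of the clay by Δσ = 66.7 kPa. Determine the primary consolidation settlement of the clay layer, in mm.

S_c ≈ 169 mm

Final effective stress: σ'_f = 47 + 66.7 = 113.7 kPa.
σ'_f = 113.7 > σ'_p = 72.5 kPa, so the stress path crosses the preconsolidation pressure — recompression up to σ'_p, then virgin compression beyond:
S_c = H/(1+e₀)·[C_r·log₁₀(σ'_p/σ'_0) + C_c·log₁₀(σ'_f/σ'_p)]
    = 5.2/1.97 × [0.081×log₁₀(72.5/47) + 0.25×log₁₀(113.7/72.5)]
    = 2.6396 × [0.015247 + 0.048856] = 0.1692 m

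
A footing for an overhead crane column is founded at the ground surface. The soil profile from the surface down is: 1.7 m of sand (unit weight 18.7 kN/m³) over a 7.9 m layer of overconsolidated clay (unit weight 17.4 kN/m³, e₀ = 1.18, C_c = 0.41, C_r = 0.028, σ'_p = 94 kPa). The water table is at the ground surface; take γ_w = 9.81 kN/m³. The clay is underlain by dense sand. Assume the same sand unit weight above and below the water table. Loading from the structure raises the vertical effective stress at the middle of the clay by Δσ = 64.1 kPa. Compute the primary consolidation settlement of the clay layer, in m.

S_c ≈ 0.129 m

Mid-depth of clay below the ground surface: z = 1.7 + 7.9/2 = 5.65 m.
Total vertical stress at mid-clay: σ_v = 18.7×1.7 + 17.4×3.95 = 100.52 kPa.
Pore pressure: u = 9.81×(5.65 − 0) = 55.427 kPa.
Initial effective stress: σ'_0 = σ_v − u = 100.52 − 55.427 = 45.093 kPa.
Final effective stress: σ'_f = 45.093 + 64.1 = 109.19 kPa.
σ'_f = 109.19 > σ'_p = 94 kPa, so the stress path crosses the preconsolidation pressure — recompression up to σ'_p, then virgin compression beyond:
S_c = H/(1+e₀)·[C_r·log₁₀(σ'_p/σ'_0) + C_c·log₁₀(σ'_f/σ'_p)]
    = 7.9/2.18 × [0.028×log₁₀(94/45.093) + 0.41×log₁₀(109.19/94)]
    = 3.6239 × [0.0089325 + 0.026673] = 0.129 m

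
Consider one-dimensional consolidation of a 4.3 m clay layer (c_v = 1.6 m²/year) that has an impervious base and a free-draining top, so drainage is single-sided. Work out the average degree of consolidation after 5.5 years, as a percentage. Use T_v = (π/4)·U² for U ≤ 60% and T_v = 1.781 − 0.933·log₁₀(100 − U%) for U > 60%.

Drainage path length: H_d = H = 4.3 m (single drainage).
T_v = c_v·t/H_d² = 1.6×5.5/4.3² = 0.47593.
T_v = 0.47593 corresponds to the U > 60% branch:
U = 1 − 10^((1.781 − T_v)/0.933)/100 = 0.7495

U ≈ 75 %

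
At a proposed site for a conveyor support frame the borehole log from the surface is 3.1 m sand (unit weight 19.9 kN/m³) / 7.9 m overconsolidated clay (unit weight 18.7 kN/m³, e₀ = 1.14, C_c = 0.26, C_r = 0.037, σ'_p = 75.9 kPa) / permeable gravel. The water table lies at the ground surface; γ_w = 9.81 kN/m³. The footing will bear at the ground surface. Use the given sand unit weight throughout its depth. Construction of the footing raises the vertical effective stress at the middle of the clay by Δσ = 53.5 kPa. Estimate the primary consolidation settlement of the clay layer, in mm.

Mid-depth of clay below the ground surface: z = 3.1 + 7.9/2 = 7.05 m.
Total vertical stress at mid-clay: σ_v = 19.9×3.1 + 18.7×3.95 = 135.56 kPa.
Pore pressure: u = 9.81×(7.05 − 0) = 69.16 kPa.
Initial effective stress: σ'_0 = σ_v − u = 135.56 − 69.16 = 66.4 kPa.
Final effective stress: σ'_f = 66.4 + 53.5 = 119.9 kPa.
σ'_f = 119.9 > σ'_p = 75.9 kPa, so the stress path crosses the preconsolidation pressure — recompression up to σ'_p, then virgin compression beyond:
S_c = H/(1+e₀)·[C_r·log₁₀(σ'_p/σ'_0) + C_c·log₁₀(σ'_f/σ'_p)]
    = 7.9/2.14 × [0.037×log₁₀(75.9/66.4) + 0.26×log₁₀(119.9/75.9)]
    = 3.6916 × [0.0021487 + 0.05163] = 0.1985 m

S_c ≈ 199 mm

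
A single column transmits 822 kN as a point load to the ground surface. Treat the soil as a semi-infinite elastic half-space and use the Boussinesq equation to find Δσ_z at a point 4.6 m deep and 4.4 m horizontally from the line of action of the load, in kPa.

Boussinesq vertical stress below a point load on an elastic half-space:
Δσ_z = 3P/(2πz²) · [1 + (r/z)²]^(−5/2)
r/z = 4.4/4.6 = 0.95652; [1+(r/z)²]^(−5/2) = 0.19707.
Δσ_z = 3×822/(2π×4.6²) × 0.19707 = 18.548 × 0.19707 = 3.655 kPa

Δσ_z ≈ 3.66 kPa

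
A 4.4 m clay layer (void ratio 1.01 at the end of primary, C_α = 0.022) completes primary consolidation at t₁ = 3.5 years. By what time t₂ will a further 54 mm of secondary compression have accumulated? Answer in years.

S_s = C_α·H/(1+e_p)·log₁₀(t₂/t₁) ⇒ log₁₀(t₂/t₁) = S_s·(1+e_p)/(C_α·H).
log₁₀(t₂/t₁) = 0.054 × (1+1.01) / (0.022×4.4) = 1.121
t₂ = t₁ × 10^1.121 = 3.5 × 13.22 = 46.28 years

t₂ ≈ 46.3 years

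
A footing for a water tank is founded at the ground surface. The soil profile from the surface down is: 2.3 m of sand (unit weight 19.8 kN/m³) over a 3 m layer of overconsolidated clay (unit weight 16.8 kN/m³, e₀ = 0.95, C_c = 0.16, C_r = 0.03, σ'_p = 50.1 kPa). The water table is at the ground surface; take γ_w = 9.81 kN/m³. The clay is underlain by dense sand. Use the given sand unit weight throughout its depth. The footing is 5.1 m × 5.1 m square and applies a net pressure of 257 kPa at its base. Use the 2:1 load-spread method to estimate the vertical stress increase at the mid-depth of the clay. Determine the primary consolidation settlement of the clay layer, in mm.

S_c ≈ 99.5 mm

Mid-depth of clay below the ground surface: z = 2.3 + 3/2 = 3.8 m.
Total vertical stress at mid-clay: σ_v = 19.8×2.3 + 16.8×1.5 = 70.74 kPa.
Pore pressure: u = 9.81×(3.8 − 0) = 37.278 kPa.
Initial effective stress: σ'_0 = σ_v − u = 70.74 − 37.278 = 33.462 kPa.
Stress increase at mid-clay by the 2:1 spreading method:
Δσ = qBL/((B+z)(L+z)) = 257×5.1×5.1/((5.1+3.8)(5.1+3.8)) = 84.39 kPa
Final effective stress: σ'_f = 33.462 + 84.39 = 117.85 kPa.
σ'_f = 117.85 > σ'_p = 50.1 kPa, so the stress path crosses the preconsolidation pressure — recompression up to σ'_p, then virgin compression beyond:
S_c = H/(1+e₀)·[C_r·log₁₀(σ'_p/σ'_0) + C_c·log₁₀(σ'_f/σ'_p)]
    = 3/1.95 × [0.03×log₁₀(50.1/33.462) + 0.16×log₁₀(117.85/50.1)]
    = 1.5385 × [0.0052586 + 0.059439] = 0.09954 m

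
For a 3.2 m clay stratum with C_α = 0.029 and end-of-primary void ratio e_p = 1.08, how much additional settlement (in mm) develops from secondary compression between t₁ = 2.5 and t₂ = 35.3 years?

Secondary compression: S_s = C_α·H/(1+e_p)·log₁₀(t₂/t₁)
S_s = 0.029×3.2/(1+1.08)×log₁₀(35.3/2.5)
    = 0.04462 × 1.15 = 0.0513 m

S_s ≈ 51.3 mm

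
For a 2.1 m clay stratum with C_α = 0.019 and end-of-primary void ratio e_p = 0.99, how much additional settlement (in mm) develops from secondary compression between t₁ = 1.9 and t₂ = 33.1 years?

S_s ≈ 24.9 mm

Secondary compression: S_s = C_α·H/(1+e_p)·log₁₀(t₂/t₁)
S_s = 0.019×2.1/(1+0.99)×log₁₀(33.1/1.9)
    = 0.02005 × 1.241 = 0.02488 m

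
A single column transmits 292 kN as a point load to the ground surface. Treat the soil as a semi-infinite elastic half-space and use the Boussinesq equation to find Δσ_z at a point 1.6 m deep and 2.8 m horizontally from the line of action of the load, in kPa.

Boussinesq vertical stress below a point load on an elastic half-space:
Δσ_z = 3P/(2πz²) · [1 + (r/z)²]^(−5/2)
r/z = 2.8/1.6 = 1.75; [1+(r/z)²]^(−5/2) = 0.030062.
Δσ_z = 3×292/(2π×1.6²) × 0.030062 = 54.461 × 0.030062 = 1.637 kPa

Δσ_z ≈ 1.64 kPa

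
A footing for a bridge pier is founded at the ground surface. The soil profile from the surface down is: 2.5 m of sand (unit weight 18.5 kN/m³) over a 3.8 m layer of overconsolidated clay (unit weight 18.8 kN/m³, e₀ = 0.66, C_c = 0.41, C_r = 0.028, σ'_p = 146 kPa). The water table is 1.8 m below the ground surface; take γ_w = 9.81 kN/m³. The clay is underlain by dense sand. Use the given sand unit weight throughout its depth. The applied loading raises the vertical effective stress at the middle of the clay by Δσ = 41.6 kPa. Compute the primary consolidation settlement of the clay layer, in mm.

Mid-depth of clay below the ground surface: z = 2.5 + 3.8/2 = 4.4 m.
Total vertical stress at mid-clay: σ_v = 18.5×2.5 + 18.8×1.9 = 81.97 kPa.
Pore pressure: u = 9.81×(4.4 − 1.8) = 25.506 kPa.
Initial effective stress: σ'_0 = σ_v − u = 81.97 − 25.506 = 56.464 kPa.
Final effective stress: σ'_f = 56.464 + 41.6 = 98.064 kPa.
σ'_f = 98.064 ≤ σ'_p = 146 kPa, so the clay remains overconsolidated and only the recompression index applies:
S_c = C_r·H/(1+e₀)·log₁₀(σ'_f/σ'_0) = 0.028×3.8/1.66×log₁₀(98.064/56.464)
    = 0.064098 × 0.23974 = 0.01537 m

S_c ≈ 15.4 mm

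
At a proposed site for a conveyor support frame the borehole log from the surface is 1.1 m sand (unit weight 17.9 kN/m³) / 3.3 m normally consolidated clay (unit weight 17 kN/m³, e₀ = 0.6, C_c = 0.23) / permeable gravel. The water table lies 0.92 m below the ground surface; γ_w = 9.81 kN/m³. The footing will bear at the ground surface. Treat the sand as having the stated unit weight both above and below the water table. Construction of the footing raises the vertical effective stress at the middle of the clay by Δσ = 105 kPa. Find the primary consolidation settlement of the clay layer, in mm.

S_c ≈ 311 mm

Mid-depth of clay below the ground surface: z = 1.1 + 3.3/2 = 2.75 m.
Total vertical stress at mid-clay: σ_v = 17.9×1.1 + 17×1.65 = 47.74 kPa.
Pore pressure: u = 9.81×(2.75 − 0.92) = 17.952 kPa.
Initial effective stress: σ'_0 = σ_v − u = 47.74 − 17.952 = 29.788 kPa.
Final effective stress: σ'_f = σ'_0 + Δσ = 29.788 + 105 = 134.79 kPa.
Normally consolidated clay, so the full stress increment lies on the virgin compression line:
S_c = C_c·H/(1+e₀)·log₁₀(σ'_f/σ'_0) = 0.23×3.3/(1+0.6)×log₁₀(134.79/29.788)
    = 0.47437 × 0.65562 = 0.311 m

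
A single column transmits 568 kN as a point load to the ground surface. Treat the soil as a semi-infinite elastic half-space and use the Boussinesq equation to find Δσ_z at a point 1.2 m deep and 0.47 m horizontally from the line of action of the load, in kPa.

Boussinesq vertical stress below a point load on an elastic half-space:
Δσ_z = 3P/(2πz²) · [1 + (r/z)²]^(−5/2)
r/z = 0.47/1.2 = 0.39167; [1+(r/z)²]^(−5/2) = 0.69992.
Δσ_z = 3×568/(2π×1.2²) × 0.69992 = 188.33 × 0.69992 = 131.8 kPa

Δσ_z ≈ 132 kPa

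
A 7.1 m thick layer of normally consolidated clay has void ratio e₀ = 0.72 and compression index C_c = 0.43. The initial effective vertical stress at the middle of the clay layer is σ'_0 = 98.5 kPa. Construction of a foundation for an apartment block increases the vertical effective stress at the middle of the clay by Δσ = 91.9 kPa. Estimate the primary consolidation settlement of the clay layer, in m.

Final effective stress: σ'_f = σ'_0 + Δσ = 98.5 + 91.9 = 190.4 kPa.
Normally consolidated clay, so the full stress increment lies on the virgin compression line:
S_c = C_c·H/(1+e₀)·log₁₀(σ'_f/σ'_0) = 0.43×7.1/(1+0.72)×log₁₀(190.4/98.5)
    = 1.775 × 0.28623 = 0.5081 m

S_c ≈ 0.508 m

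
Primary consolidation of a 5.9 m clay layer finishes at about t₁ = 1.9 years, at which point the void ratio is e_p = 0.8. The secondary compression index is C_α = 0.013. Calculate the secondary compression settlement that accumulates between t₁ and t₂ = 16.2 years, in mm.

S_s ≈ 39.7 mm

Secondary compression: S_s = C_α·H/(1+e_p)·log₁₀(t₂/t₁)
S_s = 0.013×5.9/(1+0.8)×log₁₀(16.2/1.9)
    = 0.04261 × 0.9308 = 0.03966 m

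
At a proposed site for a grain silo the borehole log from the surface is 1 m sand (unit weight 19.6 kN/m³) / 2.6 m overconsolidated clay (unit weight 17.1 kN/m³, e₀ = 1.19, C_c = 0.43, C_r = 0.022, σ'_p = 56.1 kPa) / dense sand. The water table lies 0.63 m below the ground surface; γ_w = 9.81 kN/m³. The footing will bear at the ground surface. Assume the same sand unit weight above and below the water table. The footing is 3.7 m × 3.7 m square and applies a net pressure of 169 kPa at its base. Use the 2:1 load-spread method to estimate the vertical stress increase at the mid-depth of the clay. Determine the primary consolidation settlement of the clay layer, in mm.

Mid-depth of clay below the ground surface: z = 1 + 2.6/2 = 2.3 m.
Total vertical stress at mid-clay: σ_v = 19.6×1 + 17.1×1.3 = 41.83 kPa.
Pore pressure: u = 9.81×(2.3 − 0.63) = 16.383 kPa.
Initial effective stress: σ'_0 = σ_v − u = 41.83 − 16.383 = 25.447 kPa.
Stress increase at mid-clay by the 2:1 spreading method:
Δσ = qBL/((B+z)(L+z)) = 169×3.7×3.7/((3.7+2.3)(3.7+2.3)) = 64.267 kPa
Final effective stress: σ'_f = 25.447 + 64.267 = 89.714 kPa.
σ'_f = 89.714 > σ'_p = 56.1 kPa, so the stress path crosses the preconsolidation pressure — recompression up to σ'_p, then virgin compression beyond:
S_c = H/(1+e₀)·[C_r·log₁₀(σ'_p/σ'_0) + C_c·log₁₀(σ'_f/σ'_p)]
    = 2.6/2.19 × [0.022×log₁₀(56.1/25.447) + 0.43×log₁₀(89.714/56.1)]
    = 1.1872 × [0.0075532 + 0.087676] = 0.1131 m

S_c ≈ 113 mm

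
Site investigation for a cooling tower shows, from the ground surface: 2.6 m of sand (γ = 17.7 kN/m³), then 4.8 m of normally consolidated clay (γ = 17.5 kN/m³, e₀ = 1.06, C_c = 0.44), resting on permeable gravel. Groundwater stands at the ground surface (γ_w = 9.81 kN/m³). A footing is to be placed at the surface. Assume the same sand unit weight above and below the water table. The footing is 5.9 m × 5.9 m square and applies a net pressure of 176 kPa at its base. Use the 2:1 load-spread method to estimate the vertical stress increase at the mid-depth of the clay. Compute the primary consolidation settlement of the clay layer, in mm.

Mid-depth of clay below the ground surface: z = 2.6 + 4.8/2 = 5 m.
Total vertical stress at mid-clay: σ_v = 17.7×2.6 + 17.5×2.4 = 88.02 kPa.
Pore pressure: u = 9.81×(5 − 0) = 49.05 kPa.
Initial effective stress: σ'_0 = σ_v − u = 88.02 − 49.05 = 38.97 kPa.
Stress increase at mid-clay by the 2:1 spreading method:
Δσ = qBL/((B+z)(L+z)) = 176×5.9×5.9/((5.9+5)(5.9+5)) = 51.566 kPa
Final effective stress: σ'_f = σ'_0 + Δσ = 38.97 + 51.566 = 90.536 kPa.
Normally consolidated clay, so the full stress increment lies on the virgin compression line:
S_c = C_c·H/(1+e₀)·log₁₀(σ'_f/σ'_0) = 0.44×4.8/(1+1.06)×log₁₀(90.536/38.97)
    = 1.0252 × 0.36609 = 0.3753 m

S_c ≈ 375 mm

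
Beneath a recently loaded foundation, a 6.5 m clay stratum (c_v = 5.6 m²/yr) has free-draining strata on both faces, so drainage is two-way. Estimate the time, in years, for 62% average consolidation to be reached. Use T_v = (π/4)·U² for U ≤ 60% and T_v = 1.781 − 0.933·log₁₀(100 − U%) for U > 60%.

t ≈ 0.579 years

Drainage path length: H_d = H/2 = 3.25 m (double drainage).
U > 60%: T_v = 1.781 − 0.933·log₁₀(100 − 62) = 0.30706.
t = T_v·H_d²/c_v = 0.30706×3.25²/5.6 = 0.5792 years.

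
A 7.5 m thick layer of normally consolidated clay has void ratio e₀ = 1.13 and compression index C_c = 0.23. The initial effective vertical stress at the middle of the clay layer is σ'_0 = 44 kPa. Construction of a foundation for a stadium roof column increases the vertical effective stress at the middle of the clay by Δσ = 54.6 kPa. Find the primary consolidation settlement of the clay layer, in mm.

S_c ≈ 284 mm

Final effective stress: σ'_f = σ'_0 + Δσ = 44 + 54.6 = 98.6 kPa.
Normally consolidated clay, so the full stress increment lies on the virgin compression line:
S_c = C_c·H/(1+e₀)·log₁₀(σ'_f/σ'_0) = 0.23×7.5/(1+1.13)×log₁₀(98.6/44)
    = 0.80986 × 0.35042 = 0.2838 m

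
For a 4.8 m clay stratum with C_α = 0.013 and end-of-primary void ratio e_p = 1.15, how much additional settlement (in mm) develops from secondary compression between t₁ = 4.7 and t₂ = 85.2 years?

Secondary compression: S_s = C_α·H/(1+e_p)·log₁₀(t₂/t₁)
S_s = 0.013×4.8/(1+1.15)×log₁₀(85.2/4.7)
    = 0.02902 × 1.258 = 0.03652 m

S_s ≈ 36.5 mm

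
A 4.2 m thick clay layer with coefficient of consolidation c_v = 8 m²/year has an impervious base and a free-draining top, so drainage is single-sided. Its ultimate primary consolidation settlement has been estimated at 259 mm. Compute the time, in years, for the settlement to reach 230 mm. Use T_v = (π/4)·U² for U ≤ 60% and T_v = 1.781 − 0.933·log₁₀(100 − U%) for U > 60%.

t ≈ 1.77 years

Drainage path length: H_d = H = 4.2 m (single drainage).
U = S(t)/S_ult = 230/259 = 0.888.
U > 60%: T_v = 1.781 − 0.933·log₁₀(100 − 88.803) = 0.80219.
t = T_v·H_d²/c_v = 0.80219×4.2²/8 = 1.769 years.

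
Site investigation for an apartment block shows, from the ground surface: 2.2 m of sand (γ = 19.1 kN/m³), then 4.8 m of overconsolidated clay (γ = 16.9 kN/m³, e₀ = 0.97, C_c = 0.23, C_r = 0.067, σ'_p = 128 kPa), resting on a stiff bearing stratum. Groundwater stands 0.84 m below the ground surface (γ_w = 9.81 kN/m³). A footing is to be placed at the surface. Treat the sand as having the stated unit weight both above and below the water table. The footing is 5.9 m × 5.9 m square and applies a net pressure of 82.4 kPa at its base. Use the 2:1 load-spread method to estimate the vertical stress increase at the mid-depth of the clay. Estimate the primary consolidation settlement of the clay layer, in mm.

Mid-depth of clay below the ground surface: z = 2.2 + 4.8/2 = 4.6 m.
Total vertical stress at mid-clay: σ_v = 19.1×2.2 + 16.9×2.4 = 82.58 kPa.
Pore pressure: u = 9.81×(4.6 − 0.84) = 36.886 kPa.
Initial effective stress: σ'_0 = σ_v − u = 82.58 − 36.886 = 45.694 kPa.
Stress increase at mid-clay by the 2:1 spreading method:
Δσ = qBL/((B+z)(L+z)) = 82.4×5.9×5.9/((5.9+4.6)(5.9+4.6)) = 26.017 kPa
Final effective stress: σ'_f = 45.694 + 26.017 = 71.711 kPa.
σ'_f = 71.711 ≤ σ'_p = 128 kPa, so the clay remains overconsolidated and only the recompression index applies:
S_c = C_r·H/(1+e₀)·log₁₀(σ'_f/σ'_0) = 0.067×4.8/1.97×log₁₀(71.711/45.694)
    = 0.16325 × 0.19573 = 0.03195 m

S_c ≈ 32 mm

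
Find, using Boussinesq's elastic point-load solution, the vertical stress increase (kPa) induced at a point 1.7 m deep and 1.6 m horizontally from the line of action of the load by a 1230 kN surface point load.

Δσ_z ≈ 41.6 kPa

Boussinesq vertical stress below a point load on an elastic half-space:
Δσ_z = 3P/(2πz²) · [1 + (r/z)²]^(−5/2)
r/z = 1.6/1.7 = 0.94118; [1+(r/z)²]^(−5/2) = 0.20476.
Δσ_z = 3×1230/(2π×1.7²) × 0.20476 = 203.21 × 0.20476 = 41.61 kPa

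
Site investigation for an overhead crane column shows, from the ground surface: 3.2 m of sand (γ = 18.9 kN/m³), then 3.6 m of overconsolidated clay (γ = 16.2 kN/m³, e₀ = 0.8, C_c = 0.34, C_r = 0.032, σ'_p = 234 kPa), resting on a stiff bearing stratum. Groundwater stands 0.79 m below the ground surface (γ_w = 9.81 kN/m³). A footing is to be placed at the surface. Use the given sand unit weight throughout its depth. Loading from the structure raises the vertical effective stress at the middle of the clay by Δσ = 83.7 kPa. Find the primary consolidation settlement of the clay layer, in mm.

S_c ≈ 27.9 mm

Mid-depth of clay below the ground surface: z = 3.2 + 3.6/2 = 5 m.
Total vertical stress at mid-clay: σ_v = 18.9×3.2 + 16.2×1.8 = 89.64 kPa.
Pore pressure: u = 9.81×(5 − 0.79) = 41.3 kPa.
Initial effective stress: σ'_0 = σ_v − u = 89.64 − 41.3 = 48.34 kPa.
Final effective stress: σ'_f = 48.34 + 83.7 = 132.04 kPa.
σ'_f = 132.04 ≤ σ'_p = 234 kPa, so the clay remains overconsolidated and only the recompression index applies:
S_c = C_r·H/(1+e₀)·log₁₀(σ'_f/σ'_0) = 0.032×3.6/1.8×log₁₀(132.04/48.34)
    = 0.064 × 0.4364 = 0.02793 m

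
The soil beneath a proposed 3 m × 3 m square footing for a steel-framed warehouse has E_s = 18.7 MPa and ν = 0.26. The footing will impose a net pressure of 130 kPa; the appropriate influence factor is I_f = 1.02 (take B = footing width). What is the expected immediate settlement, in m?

Immediate (elastic) settlement: S_e = q·B·(1−ν²)/E_s · I_f.
E_s = 18.7 MPa = 18700 kPa.
S_e = 130 × 3 × (1 − 0.26²) / 18700 × 1.02
    = 130 × 3 × 0.9324 / 18700 × 1.02
    = 0.01983 m

S_e ≈ 0.0198 m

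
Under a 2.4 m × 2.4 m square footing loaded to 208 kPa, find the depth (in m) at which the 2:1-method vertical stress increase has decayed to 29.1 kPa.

z ≈ 4.02 m

2:1 spreading — at depth z the loaded area has grown by z in each plan dimension:
qB²/(B+z)² = Δσ_z ⇒ z = B(√(q/Δσ_z) − 1) = 2.4×(√(208/29.1) − 1) = 4.016 m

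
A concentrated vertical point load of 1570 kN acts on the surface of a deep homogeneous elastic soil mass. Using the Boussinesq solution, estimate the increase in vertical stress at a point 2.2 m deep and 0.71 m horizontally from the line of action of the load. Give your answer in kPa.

Boussinesq vertical stress below a point load on an elastic half-space:
Δσ_z = 3P/(2πz²) · [1 + (r/z)²]^(−5/2)
r/z = 0.71/2.2 = 0.32273; [1+(r/z)²]^(−5/2) = 0.7806.
Δσ_z = 3×1570/(2π×2.2²) × 0.7806 = 154.88 × 0.7806 = 120.9 kPa

Δσ_z ≈ 121 kPa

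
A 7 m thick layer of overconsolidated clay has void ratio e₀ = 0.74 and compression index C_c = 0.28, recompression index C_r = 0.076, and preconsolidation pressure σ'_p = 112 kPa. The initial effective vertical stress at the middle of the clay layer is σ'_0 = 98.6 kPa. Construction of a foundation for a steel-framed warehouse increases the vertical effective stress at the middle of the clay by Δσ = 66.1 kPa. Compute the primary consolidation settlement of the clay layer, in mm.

Final effective stress: σ'_f = 98.6 + 66.1 = 164.7 kPa.
σ'_f = 164.7 > σ'_p = 112 kPa, so the stress path crosses the preconsolidation pressure — recompression up to σ'_p, then virgin compression beyond:
S_c = H/(1+e₀)·[C_r·log₁₀(σ'_p/σ'_0) + C_c·log₁₀(σ'_f/σ'_p)]
    = 7/1.74 × [0.076×log₁₀(112/98.6) + 0.28×log₁₀(164.7/112)]
    = 4.023 × [0.0042059 + 0.046893] = 0.2056 m

S_c ≈ 206 mm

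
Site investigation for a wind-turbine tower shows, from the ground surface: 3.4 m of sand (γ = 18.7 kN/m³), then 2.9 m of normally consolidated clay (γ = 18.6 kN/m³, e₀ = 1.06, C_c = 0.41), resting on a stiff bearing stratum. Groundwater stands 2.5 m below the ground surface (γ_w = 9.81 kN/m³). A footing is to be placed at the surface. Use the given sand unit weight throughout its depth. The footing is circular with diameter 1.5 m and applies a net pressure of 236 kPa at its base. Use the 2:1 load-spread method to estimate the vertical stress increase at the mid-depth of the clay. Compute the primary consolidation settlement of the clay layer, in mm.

S_c ≈ 44.7 mm

Mid-depth of clay below the ground surface: z = 3.4 + 2.9/2 = 4.85 m.
Total vertical stress at mid-clay: σ_v = 18.7×3.4 + 18.6×1.45 = 90.55 kPa.
Pore pressure: u = 9.81×(4.85 − 2.5) = 23.054 kPa.
Initial effective stress: σ'_0 = σ_v − u = 90.55 − 23.054 = 67.496 kPa.
Stress increase at mid-clay by the 2:1 spreading method:
Δσ ≈ qD²/(D+z)² = 236×1.5²/(1.5+4.85)² = 13.169 kPa
Final effective stress: σ'_f = σ'_0 + Δσ = 67.496 + 13.169 = 80.665 kPa.
Normally consolidated clay, so the full stress increment lies on the virgin compression line:
S_c = C_c·H/(1+e₀)·log₁₀(σ'_f/σ'_0) = 0.41×2.9/(1+1.06)×log₁₀(80.665/67.496)
    = 0.57718 × 0.077407 = 0.04468 m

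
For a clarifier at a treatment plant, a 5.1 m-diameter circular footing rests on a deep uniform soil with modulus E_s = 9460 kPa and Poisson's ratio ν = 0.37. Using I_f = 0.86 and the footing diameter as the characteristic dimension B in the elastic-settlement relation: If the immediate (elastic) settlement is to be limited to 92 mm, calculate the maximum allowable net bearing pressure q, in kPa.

S_e = q·B·(1−ν²)/E_s · I_f  ⇒  q = S_e·E_s / (B·(1−ν²)·I_f).
q = 0.092 × 9460 / (5.1 × 0.8631 × 0.86) = 229.9 kPa

q ≈ 230 kPa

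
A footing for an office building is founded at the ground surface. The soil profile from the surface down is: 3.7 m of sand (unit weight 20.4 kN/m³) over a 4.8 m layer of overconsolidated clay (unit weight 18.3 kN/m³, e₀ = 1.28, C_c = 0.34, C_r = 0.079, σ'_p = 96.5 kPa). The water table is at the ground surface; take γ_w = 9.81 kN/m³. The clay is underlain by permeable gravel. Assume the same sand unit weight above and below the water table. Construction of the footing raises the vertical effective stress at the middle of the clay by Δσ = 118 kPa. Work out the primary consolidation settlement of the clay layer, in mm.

Mid-depth of clay below the ground surface: z = 3.7 + 4.8/2 = 6.1 m.
Total vertical stress at mid-clay: σ_v = 20.4×3.7 + 18.3×2.4 = 119.4 kPa.
Pore pressure: u = 9.81×(6.1 − 0) = 59.841 kPa.
Initial effective stress: σ'_0 = σ_v − u = 119.4 − 59.841 = 59.559 kPa.
Final effective stress: σ'_f = 59.559 + 118 = 177.56 kPa.
σ'_f = 177.56 > σ'_p = 96.5 kPa, so the stress path crosses the preconsolidation pressure — recompression up to σ'_p, then virgin compression beyond:
S_c = H/(1+e₀)·[C_r·log₁₀(σ'_p/σ'_0) + C_c·log₁₀(σ'_f/σ'_p)]
    = 4.8/2.28 × [0.079×log₁₀(96.5/59.559) + 0.34×log₁₀(177.56/96.5)]
    = 2.1053 × [0.016557 + 0.090038] = 0.2244 m

S_c ≈ 224 mm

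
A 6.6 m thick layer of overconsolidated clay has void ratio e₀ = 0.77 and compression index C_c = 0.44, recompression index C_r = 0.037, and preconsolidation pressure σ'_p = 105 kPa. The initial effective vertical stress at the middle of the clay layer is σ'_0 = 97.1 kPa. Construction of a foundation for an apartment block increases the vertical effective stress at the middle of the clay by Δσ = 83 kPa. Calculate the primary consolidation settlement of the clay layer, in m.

Final effective stress: σ'_f = 97.1 + 83 = 180.1 kPa.
σ'_f = 180.1 > σ'_p = 105 kPa, so the stress path crosses the preconsolidation pressure — recompression up to σ'_p, then virgin compression beyond:
S_c = H/(1+e₀)·[C_r·log₁₀(σ'_p/σ'_0) + C_c·log₁₀(σ'_f/σ'_p)]
    = 6.6/1.77 × [0.037×log₁₀(105/97.1) + 0.44×log₁₀(180.1/105)]
    = 3.7288 × [0.0012569 + 0.1031] = 0.3891 m

S_c ≈ 0.389 m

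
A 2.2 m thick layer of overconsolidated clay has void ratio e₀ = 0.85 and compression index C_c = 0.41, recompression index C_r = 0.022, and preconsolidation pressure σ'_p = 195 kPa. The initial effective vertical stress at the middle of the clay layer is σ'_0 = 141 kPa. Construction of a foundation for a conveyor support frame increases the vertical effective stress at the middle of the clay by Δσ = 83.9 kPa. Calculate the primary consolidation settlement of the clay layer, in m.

S_c ≈ 0.0339 m

Final effective stress: σ'_f = 141 + 83.9 = 224.9 kPa.
σ'_f = 224.9 > σ'_p = 195 kPa, so the stress path crosses the preconsolidation pressure — recompression up to σ'_p, then virgin compression beyond:
S_c = H/(1+e₀)·[C_r·log₁₀(σ'_p/σ'_0) + C_c·log₁₀(σ'_f/σ'_p)]
    = 2.2/1.85 × [0.022×log₁₀(195/141) + 0.41×log₁₀(224.9/195)]
    = 1.1892 × [0.0030979 + 0.025401] = 0.03389 m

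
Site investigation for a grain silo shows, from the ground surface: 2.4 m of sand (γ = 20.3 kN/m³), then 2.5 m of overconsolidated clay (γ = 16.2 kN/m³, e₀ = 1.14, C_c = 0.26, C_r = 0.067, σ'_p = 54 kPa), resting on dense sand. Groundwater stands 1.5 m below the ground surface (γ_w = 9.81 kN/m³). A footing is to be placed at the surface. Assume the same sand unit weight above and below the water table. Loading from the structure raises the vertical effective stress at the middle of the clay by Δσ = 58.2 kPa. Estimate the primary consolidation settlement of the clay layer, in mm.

S_c ≈ 93.2 mm

Mid-depth of clay below the ground surface: z = 2.4 + 2.5/2 = 3.65 m.
Total vertical stress at mid-clay: σ_v = 20.3×2.4 + 16.2×1.25 = 68.97 kPa.
Pore pressure: u = 9.81×(3.65 − 1.5) = 21.091 kPa.
Initial effective stress: σ'_0 = σ_v − u = 68.97 − 21.091 = 47.879 kPa.
Final effective stress: σ'_f = 47.879 + 58.2 = 106.08 kPa.
σ'_f = 106.08 > σ'_p = 54 kPa, so the stress path crosses the preconsolidation pressure — recompression up to σ'_p, then virgin compression beyond:
S_c = H/(1+e₀)·[C_r·log₁₀(σ'_p/σ'_0) + C_c·log₁₀(σ'_f/σ'_p)]
    = 2.5/2.14 × [0.067×log₁₀(54/47.879) + 0.26×log₁₀(106.08/54)]
    = 1.1682 × [0.0035007 + 0.076242] = 0.09316 m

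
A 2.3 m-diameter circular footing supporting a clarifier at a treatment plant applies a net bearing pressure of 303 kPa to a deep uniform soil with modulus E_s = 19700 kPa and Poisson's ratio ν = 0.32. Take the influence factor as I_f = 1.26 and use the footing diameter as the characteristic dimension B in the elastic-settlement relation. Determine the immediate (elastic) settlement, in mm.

S_e ≈ 40 mm

Immediate (elastic) settlement: S_e = q·B·(1−ν²)/E_s · I_f.
S_e = 303 × 2.3 × (1 − 0.32²) / 19700 × 1.26
    = 303 × 2.3 × 0.8976 / 19700 × 1.26
    = 0.04001 m = 40.01 mm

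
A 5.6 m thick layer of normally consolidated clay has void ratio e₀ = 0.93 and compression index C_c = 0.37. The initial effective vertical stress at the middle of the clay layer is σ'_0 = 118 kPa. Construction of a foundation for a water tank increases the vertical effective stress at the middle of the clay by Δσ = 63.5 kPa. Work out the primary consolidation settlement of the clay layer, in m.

Final effective stress: σ'_f = σ'_0 + Δσ = 118 + 63.5 = 181.5 kPa.
Normally consolidated clay, so the full stress increment lies on the virgin compression line:
S_c = C_c·H/(1+e₀)·log₁₀(σ'_f/σ'_0) = 0.37×5.6/(1+0.93)×log₁₀(181.5/118)
    = 1.0736 × 0.18699 = 0.2008 m

S_c ≈ 0.201 m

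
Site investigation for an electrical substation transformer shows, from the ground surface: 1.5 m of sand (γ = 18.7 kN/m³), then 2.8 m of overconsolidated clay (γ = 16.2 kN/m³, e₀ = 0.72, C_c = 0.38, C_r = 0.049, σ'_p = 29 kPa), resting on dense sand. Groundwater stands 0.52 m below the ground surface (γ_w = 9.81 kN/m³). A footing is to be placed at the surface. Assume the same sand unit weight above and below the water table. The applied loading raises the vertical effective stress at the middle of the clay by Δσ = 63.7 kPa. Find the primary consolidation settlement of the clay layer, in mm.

S_c ≈ 309 mm

Mid-depth of clay below the ground surface: z = 1.5 + 2.8/2 = 2.9 m.
Total vertical stress at mid-clay: σ_v = 18.7×1.5 + 16.2×1.4 = 50.73 kPa.
Pore pressure: u = 9.81×(2.9 − 0.52) = 23.348 kPa.
Initial effective stress: σ'_0 = σ_v − u = 50.73 − 23.348 = 27.382 kPa.
Final effective stress: σ'_f = 27.382 + 63.7 = 91.082 kPa.
σ'_f = 91.082 > σ'_p = 29 kPa, so the stress path crosses the preconsolidation pressure — recompression up to σ'_p, then virgin compression beyond:
S_c = H/(1+e₀)·[C_r·log₁₀(σ'_p/σ'_0) + C_c·log₁₀(σ'_f/σ'_p)]
    = 2.8/1.72 × [0.049×log₁₀(29/27.382) + 0.38×log₁₀(91.082/29)]
    = 1.6279 × [0.0012217 + 0.18887] = 0.3095 m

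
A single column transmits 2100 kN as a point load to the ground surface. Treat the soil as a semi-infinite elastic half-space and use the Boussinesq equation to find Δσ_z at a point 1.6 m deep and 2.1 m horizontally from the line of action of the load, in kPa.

Δσ_z ≈ 32 kPa

Boussinesq vertical stress below a point load on an elastic half-space:
Δσ_z = 3P/(2πz²) · [1 + (r/z)²]^(−5/2)
r/z = 2.1/1.6 = 1.3125; [1+(r/z)²]^(−5/2) = 0.081756.
Δσ_z = 3×2100/(2π×1.6²) × 0.081756 = 391.67 × 0.081756 = 32.02 kPa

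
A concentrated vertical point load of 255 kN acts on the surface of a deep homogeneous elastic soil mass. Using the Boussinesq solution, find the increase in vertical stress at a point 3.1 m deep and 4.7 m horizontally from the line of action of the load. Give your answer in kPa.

Boussinesq vertical stress below a point load on an elastic half-space:
Δσ_z = 3P/(2πz²) · [1 + (r/z)²]^(−5/2)
r/z = 4.7/3.1 = 1.5161; [1+(r/z)²]^(−5/2) = 0.050601.
Δσ_z = 3×255/(2π×3.1²) × 0.050601 = 12.669 × 0.050601 = 0.6411 kPa

Δσ_z ≈ 0.641 kPa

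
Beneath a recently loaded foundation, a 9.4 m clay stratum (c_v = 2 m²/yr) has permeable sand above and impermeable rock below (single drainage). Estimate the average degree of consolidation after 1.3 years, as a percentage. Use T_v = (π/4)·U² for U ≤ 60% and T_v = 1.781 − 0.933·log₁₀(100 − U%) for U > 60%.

Drainage path length: H_d = H = 9.4 m (single drainage).
T_v = c_v·t/H_d² = 2×1.3/9.4² = 0.029425.
T_v = 0.029425 corresponds to the U ≤ 60% branch:
U = √(4T_v/π) = 0.1936

U ≈ 19.4 %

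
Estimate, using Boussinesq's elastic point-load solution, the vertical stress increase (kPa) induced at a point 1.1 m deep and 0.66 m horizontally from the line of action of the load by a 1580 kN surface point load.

Δσ_z ≈ 289 kPa

Boussinesq vertical stress below a point load on an elastic half-space:
Δσ_z = 3P/(2πz²) · [1 + (r/z)²]^(−5/2)
r/z = 0.66/1.1 = 0.6; [1+(r/z)²]^(−5/2) = 0.46361.
Δσ_z = 3×1580/(2π×1.1²) × 0.46361 = 623.47 × 0.46361 = 289 kPa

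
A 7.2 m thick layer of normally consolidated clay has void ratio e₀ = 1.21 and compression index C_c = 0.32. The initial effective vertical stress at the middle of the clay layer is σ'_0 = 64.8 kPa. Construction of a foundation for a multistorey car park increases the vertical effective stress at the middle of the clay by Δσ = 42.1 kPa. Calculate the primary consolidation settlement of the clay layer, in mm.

Final effective stress: σ'_f = σ'_0 + Δσ = 64.8 + 42.1 = 106.9 kPa.
Normally consolidated clay, so the full stress increment lies on the virgin compression line:
S_c = C_c·H/(1+e₀)·log₁₀(σ'_f/σ'_0) = 0.32×7.2/(1+1.21)×log₁₀(106.9/64.8)
    = 1.0425 × 0.2174 = 0.2266 m

S_c ≈ 227 mm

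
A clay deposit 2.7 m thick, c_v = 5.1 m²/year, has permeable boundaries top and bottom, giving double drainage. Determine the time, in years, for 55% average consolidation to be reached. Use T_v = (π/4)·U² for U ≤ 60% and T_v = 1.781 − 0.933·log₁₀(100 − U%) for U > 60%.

Drainage path length: H_d = H/2 = 1.35 m (double drainage).
U ≤ 60%: T_v = (π/4)·U² = (π/4)×0.55² = 0.23758.
t = T_v·H_d²/c_v = 0.23758×1.35²/5.1 = 0.0849 years.

t ≈ 0.0849 years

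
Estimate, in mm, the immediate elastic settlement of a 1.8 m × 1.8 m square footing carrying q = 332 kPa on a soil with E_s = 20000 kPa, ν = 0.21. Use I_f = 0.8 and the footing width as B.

Immediate (elastic) settlement: S_e = q·B·(1−ν²)/E_s · I_f.
S_e = 332 × 1.8 × (1 − 0.21²) / 20000 × 0.8
    = 332 × 1.8 × 0.9559 / 20000 × 0.8
    = 0.02285 m = 22.85 mm

S_e ≈ 22.8 mm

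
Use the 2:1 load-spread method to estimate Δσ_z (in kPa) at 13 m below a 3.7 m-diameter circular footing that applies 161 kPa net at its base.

Δσ_z ≈ 7.9 kPa

By the 2:1 method the load spreads at 1 horizontal : 2 vertical, so at depth z the loaded area has grown by z in each plan dimension:
Δσ ≈ qD²/(D+z)² = 161×3.7²/(3.7+13)² = 7.9031 kPa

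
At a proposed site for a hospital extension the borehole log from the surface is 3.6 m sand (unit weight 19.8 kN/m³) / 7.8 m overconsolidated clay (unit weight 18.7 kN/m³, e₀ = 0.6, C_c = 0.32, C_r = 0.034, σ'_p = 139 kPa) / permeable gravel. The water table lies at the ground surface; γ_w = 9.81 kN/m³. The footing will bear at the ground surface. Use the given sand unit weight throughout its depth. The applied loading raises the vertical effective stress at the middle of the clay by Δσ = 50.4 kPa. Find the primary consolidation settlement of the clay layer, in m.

Mid-depth of clay below the ground surface: z = 3.6 + 7.8/2 = 7.5 m.
Total vertical stress at mid-clay: σ_v = 19.8×3.6 + 18.7×3.9 = 144.21 kPa.
Pore pressure: u = 9.81×(7.5 − 0) = 73.575 kPa.
Initial effective stress: σ'_0 = σ_v − u = 144.21 − 73.575 = 70.635 kPa.
Final effective stress: σ'_f = 70.635 + 50.4 = 121.03 kPa.
σ'_f = 121.03 ≤ σ'_p = 139 kPa, so the clay remains overconsolidated and only the recompression index applies:
S_c = C_r·H/(1+e₀)·log₁₀(σ'_f/σ'_0) = 0.034×7.8/1.6×log₁₀(121.03/70.635)
    = 0.16575 × 0.23387 = 0.03876 m

S_c ≈ 0.0388 m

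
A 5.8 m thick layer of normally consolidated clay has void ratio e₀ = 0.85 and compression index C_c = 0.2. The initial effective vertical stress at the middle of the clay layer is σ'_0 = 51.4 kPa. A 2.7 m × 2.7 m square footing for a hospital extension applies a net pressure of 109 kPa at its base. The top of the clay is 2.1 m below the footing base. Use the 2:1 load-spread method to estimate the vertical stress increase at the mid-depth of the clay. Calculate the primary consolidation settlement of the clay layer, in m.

S_c ≈ 0.0631 m

Mid-depth of clay below the footing base: z = 2.1 + 5.8/2 = 5 m.
Stress increase at mid-clay by the 2:1 spreading method:
Δσ = qBL/((B+z)(L+z)) = 109×2.7×2.7/((2.7+5)(2.7+5)) = 13.402 kPa
Final effective stress: σ'_f = σ'_0 + Δσ = 51.4 + 13.402 = 64.802 kPa.
Normally consolidated clay, so the full stress increment lies on the virgin compression line:
S_c = C_c·H/(1+e₀)·log₁₀(σ'_f/σ'_0) = 0.2×5.8/(1+0.85)×log₁₀(64.802/51.4)
    = 0.62703 × 0.10063 = 0.0631 m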